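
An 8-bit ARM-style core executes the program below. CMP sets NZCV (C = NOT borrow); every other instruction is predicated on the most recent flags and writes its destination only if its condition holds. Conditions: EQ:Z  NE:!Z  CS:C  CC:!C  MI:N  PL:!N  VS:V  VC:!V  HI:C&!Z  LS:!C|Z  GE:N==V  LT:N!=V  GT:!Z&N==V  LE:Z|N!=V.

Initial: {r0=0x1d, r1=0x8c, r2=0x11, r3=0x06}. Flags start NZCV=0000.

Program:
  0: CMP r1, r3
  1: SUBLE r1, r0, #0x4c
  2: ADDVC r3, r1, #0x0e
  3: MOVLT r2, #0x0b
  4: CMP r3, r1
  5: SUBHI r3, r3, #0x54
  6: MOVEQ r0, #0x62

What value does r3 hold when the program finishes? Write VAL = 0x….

[0] flags=1010 → (cmp)
[1] flags=1010 LE?T → r1=0xd1
[2] flags=1010 VC?T → r3=0xdf
[3] flags=1010 LT?T → r2=0x0b
[4] flags=0010 → (cmp)
[5] flags=0010 HI?T → r3=0x8b
[6] flags=0010 EQ?F → skip

VAL = 0x8b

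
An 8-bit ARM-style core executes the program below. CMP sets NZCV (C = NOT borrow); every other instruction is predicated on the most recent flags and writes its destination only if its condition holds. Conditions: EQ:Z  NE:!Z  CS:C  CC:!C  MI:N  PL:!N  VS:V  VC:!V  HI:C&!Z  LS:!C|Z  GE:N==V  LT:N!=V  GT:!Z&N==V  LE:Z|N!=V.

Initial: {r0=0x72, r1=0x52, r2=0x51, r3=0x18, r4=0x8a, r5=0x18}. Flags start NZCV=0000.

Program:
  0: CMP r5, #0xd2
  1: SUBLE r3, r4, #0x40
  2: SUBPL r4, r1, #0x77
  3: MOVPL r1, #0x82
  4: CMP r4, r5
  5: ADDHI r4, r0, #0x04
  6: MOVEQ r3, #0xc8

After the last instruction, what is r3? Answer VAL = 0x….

0: ✓ CMP  NZCV=0000
1: · SUBLE
2: ✓ SUBPL  r4←0xdb
3: ✓ MOVPL  r1←0x82
4: ✓ CMP  NZCV=1010
5: ✓ ADDHI  r4←0x76
6: · MOVEQ

VAL = 0x18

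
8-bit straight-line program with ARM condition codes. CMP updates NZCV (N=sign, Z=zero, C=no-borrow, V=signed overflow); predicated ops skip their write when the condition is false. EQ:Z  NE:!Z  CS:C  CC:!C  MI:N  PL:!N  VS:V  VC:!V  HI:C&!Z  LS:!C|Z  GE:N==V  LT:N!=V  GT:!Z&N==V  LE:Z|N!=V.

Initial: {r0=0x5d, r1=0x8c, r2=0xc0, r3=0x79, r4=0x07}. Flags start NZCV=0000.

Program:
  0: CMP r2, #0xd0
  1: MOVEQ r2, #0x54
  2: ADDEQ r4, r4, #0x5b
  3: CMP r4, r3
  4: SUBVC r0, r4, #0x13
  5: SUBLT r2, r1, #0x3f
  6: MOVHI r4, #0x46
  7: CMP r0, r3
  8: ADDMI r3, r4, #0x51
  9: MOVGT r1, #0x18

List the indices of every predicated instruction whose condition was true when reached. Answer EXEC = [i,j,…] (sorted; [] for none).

EXEC = [4,5]

0: ✓ CMP  NZCV=1000
1: · MOVEQ
2: · ADDEQ
3: ✓ CMP  NZCV=1000
4: ✓ SUBVC  r0←0xf4
5: ✓ SUBLT  r2←0x4d
6: · MOVHI
7: ✓ CMP  NZCV=0011
8: · ADDMI
9: · MOVGT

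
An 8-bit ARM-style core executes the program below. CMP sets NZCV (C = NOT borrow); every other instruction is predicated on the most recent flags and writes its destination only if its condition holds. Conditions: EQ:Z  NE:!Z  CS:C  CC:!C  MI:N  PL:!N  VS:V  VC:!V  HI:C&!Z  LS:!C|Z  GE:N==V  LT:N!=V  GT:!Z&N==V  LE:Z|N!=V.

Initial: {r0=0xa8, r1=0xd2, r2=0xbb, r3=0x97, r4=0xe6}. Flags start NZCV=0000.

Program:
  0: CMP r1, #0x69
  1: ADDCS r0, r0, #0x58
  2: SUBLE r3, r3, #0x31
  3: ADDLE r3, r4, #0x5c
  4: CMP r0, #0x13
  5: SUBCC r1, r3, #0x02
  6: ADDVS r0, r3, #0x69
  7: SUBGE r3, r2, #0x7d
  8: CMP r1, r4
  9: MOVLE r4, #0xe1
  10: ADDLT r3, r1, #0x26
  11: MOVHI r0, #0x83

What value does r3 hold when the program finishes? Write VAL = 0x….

[0] flags=0011 → (cmp)
[1] flags=0011 CS?T → r0=0x00
[2] flags=0011 LE?T → r3=0x66
[3] flags=0011 LE?T → r3=0x42
[4] flags=1000 → (cmp)
[5] flags=1000 CC?T → r1=0x40
[6] flags=1000 VS?F → skip
[7] flags=1000 GE?F → skip
[8] flags=0000 → (cmp)
[9] flags=0000 LE?F → skip
[10] flags=0000 LT?F → skip
[11] flags=0000 HI?F → skip

VAL = 0x42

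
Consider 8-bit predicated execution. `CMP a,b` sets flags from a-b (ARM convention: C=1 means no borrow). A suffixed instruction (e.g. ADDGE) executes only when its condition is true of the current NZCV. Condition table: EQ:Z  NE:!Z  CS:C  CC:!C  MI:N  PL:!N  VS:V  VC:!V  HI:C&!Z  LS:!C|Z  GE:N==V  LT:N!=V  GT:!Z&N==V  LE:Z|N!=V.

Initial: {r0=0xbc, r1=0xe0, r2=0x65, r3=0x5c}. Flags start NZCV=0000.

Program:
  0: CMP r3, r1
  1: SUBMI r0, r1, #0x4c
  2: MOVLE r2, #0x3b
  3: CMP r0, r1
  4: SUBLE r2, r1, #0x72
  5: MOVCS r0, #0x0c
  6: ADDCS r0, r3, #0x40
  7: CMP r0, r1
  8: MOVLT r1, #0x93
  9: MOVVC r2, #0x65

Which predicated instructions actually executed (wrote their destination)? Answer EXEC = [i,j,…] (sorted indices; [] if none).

0: ✓ CMP  NZCV=0000
1: · SUBMI
2: · MOVLE
3: ✓ CMP  NZCV=1000
4: ✓ SUBLE  r2←0x6e
5: · MOVCS
6: · ADDCS
7: ✓ CMP  NZCV=1000
8: ✓ MOVLT  r1←0x93
9: ✓ MOVVC  r2←0x65

EXEC = [4,8,9]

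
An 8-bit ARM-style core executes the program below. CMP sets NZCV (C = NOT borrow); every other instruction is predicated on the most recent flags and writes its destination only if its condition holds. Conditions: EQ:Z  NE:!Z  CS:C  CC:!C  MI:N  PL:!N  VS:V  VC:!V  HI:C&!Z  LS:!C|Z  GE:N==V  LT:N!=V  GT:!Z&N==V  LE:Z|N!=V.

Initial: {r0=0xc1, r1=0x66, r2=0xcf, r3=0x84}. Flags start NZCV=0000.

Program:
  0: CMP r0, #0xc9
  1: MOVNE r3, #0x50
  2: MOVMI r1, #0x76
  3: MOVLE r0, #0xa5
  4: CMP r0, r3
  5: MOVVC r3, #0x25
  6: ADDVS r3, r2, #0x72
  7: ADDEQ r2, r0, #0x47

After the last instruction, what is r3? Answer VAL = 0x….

[0] flags=1000 → (cmp)
[1] flags=1000 NE?T → r3=0x50
[2] flags=1000 MI?T → r1=0x76
[3] flags=1000 LE?T → r0=0xa5
[4] flags=0011 → (cmp)
[5] flags=0011 VC?F → skip
[6] flags=0011 VS?T → r3=0x41
[7] flags=0011 EQ?F → skip

VAL = 0x41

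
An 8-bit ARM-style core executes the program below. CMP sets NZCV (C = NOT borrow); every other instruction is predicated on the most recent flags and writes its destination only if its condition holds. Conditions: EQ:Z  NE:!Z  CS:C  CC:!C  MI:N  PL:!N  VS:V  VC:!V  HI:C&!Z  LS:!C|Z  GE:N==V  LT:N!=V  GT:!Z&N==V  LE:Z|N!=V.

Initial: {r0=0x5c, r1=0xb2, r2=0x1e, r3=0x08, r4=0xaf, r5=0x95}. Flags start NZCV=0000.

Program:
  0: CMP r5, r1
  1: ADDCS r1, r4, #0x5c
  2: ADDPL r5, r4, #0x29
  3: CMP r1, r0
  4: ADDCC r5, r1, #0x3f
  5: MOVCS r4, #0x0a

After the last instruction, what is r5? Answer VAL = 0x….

[0] flags=1000 → (cmp)
[1] flags=1000 CS?F → skip
[2] flags=1000 PL?F → skip
[3] flags=0011 → (cmp)
[4] flags=0011 CC?F → skip
[5] flags=0011 CS?T → r4=0x0a

VAL = 0x95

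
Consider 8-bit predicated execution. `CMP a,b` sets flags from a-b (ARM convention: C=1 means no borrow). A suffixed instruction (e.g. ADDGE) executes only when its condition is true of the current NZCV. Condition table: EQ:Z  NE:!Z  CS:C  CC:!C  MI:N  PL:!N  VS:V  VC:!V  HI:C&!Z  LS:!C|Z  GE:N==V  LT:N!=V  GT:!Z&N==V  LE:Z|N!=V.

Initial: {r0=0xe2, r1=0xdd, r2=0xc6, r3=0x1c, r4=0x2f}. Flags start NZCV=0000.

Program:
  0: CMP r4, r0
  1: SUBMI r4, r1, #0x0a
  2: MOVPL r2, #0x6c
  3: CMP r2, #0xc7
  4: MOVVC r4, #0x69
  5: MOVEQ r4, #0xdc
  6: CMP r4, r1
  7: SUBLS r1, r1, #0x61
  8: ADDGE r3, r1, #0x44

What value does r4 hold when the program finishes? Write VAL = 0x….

VAL = 0x2f

0: ✓ CMP  NZCV=0000
1: · SUBMI
2: ✓ MOVPL  r2←0x6c
3: ✓ CMP  NZCV=1001
4: · MOVVC
5: · MOVEQ
6: ✓ CMP  NZCV=0000
7: ✓ SUBLS  r1←0x7c
8: ✓ ADDGE  r3←0xc0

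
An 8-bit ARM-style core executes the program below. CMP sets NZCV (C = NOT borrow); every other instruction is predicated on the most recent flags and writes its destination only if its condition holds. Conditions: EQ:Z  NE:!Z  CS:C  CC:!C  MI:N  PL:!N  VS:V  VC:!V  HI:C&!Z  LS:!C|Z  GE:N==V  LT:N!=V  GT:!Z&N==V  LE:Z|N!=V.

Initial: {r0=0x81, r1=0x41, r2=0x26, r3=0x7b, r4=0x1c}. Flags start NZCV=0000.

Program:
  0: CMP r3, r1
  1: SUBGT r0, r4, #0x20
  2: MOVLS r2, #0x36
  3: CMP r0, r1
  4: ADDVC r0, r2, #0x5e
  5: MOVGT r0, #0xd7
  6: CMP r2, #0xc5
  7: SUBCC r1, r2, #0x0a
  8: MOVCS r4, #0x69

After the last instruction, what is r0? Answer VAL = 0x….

[0] flags=0010 → (cmp)
[1] flags=0010 GT?T → r0=0xfc
[2] flags=0010 LS?F → skip
[3] flags=1010 → (cmp)
[4] flags=1010 VC?T → r0=0x84
[5] flags=1010 GT?F → skip
[6] flags=0000 → (cmp)
[7] flags=0000 CC?T → r1=0x1c
[8] flags=0000 CS?F → skip

VAL = 0x84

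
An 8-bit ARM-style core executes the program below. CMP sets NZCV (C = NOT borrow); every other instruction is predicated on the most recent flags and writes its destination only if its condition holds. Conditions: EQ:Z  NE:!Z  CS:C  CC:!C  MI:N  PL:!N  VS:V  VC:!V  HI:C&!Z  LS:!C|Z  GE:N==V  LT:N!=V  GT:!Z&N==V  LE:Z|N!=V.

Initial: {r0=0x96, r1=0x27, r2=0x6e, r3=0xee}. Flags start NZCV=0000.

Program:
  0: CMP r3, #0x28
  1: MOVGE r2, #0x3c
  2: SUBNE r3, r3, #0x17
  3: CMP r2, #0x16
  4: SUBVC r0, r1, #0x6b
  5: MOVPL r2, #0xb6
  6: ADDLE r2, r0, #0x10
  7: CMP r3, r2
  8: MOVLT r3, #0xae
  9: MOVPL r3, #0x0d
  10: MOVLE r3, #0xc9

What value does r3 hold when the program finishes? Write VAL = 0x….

VAL = 0x0d

0: ✓ CMP  NZCV=1010
1: · MOVGE
2: ✓ SUBNE  r3←0xd7
3: ✓ CMP  NZCV=0010
4: ✓ SUBVC  r0←0xbc
5: ✓ MOVPL  r2←0xb6
6: · ADDLE
7: ✓ CMP  NZCV=0010
8: · MOVLT
9: ✓ MOVPL  r3←0x0d
10: · MOVLE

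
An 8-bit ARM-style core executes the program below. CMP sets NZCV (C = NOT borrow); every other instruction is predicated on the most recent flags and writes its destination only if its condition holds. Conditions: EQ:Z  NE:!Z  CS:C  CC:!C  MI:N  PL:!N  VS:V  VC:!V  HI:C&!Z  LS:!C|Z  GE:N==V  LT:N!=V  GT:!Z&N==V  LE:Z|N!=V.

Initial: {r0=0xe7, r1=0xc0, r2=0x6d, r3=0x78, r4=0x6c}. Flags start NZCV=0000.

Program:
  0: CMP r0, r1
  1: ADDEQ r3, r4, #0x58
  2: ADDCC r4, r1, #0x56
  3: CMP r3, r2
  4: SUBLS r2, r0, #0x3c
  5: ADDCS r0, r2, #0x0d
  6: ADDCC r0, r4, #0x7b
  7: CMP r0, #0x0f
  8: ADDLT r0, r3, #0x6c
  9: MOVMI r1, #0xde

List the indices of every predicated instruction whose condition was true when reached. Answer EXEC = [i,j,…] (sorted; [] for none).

[0] flags=0010 → (cmp)
[1] flags=0010 EQ?F → skip
[2] flags=0010 CC?F → skip
[3] flags=0010 → (cmp)
[4] flags=0010 LS?F → skip
[5] flags=0010 CS?T → r0=0x7a
[6] flags=0010 CC?F → skip
[7] flags=0010 → (cmp)
[8] flags=0010 LT?F → skip
[9] flags=0010 MI?F → skip

EXEC = [5]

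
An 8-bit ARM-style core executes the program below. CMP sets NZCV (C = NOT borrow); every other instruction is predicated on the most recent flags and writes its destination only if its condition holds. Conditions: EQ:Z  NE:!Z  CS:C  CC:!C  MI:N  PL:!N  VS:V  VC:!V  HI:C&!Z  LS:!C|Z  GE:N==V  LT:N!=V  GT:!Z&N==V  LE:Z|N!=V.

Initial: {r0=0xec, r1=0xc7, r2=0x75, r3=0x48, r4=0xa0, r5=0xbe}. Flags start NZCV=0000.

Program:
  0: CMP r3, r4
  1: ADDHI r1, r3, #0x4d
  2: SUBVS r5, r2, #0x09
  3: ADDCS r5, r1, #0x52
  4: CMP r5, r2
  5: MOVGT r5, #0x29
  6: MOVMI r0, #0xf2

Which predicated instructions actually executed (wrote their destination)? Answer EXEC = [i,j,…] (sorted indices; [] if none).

0: ✓ CMP  NZCV=1001
1: · ADDHI
2: ✓ SUBVS  r5←0x6c
3: · ADDCS
4: ✓ CMP  NZCV=1000
5: · MOVGT
6: ✓ MOVMI  r0←0xf2

EXEC = [2,6]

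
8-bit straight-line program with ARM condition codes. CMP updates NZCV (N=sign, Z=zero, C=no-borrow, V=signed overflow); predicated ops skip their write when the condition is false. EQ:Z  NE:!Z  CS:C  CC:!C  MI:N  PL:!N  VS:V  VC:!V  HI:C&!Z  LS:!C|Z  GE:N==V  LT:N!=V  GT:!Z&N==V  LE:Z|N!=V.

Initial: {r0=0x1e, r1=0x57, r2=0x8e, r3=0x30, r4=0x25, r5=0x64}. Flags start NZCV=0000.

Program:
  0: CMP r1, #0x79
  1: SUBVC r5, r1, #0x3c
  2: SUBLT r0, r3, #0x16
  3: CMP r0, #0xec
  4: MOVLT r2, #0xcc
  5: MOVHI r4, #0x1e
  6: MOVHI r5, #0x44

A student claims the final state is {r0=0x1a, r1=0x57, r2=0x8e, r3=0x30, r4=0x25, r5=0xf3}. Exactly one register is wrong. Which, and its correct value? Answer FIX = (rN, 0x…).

FIX = (r5, 0x1b)

0: ✓ CMP  NZCV=1000
1: ✓ SUBVC  r5←0x1b
2: ✓ SUBLT  r0←0x1a
3: ✓ CMP  NZCV=0000
4: · MOVLT
5: · MOVHI
6: · MOVHI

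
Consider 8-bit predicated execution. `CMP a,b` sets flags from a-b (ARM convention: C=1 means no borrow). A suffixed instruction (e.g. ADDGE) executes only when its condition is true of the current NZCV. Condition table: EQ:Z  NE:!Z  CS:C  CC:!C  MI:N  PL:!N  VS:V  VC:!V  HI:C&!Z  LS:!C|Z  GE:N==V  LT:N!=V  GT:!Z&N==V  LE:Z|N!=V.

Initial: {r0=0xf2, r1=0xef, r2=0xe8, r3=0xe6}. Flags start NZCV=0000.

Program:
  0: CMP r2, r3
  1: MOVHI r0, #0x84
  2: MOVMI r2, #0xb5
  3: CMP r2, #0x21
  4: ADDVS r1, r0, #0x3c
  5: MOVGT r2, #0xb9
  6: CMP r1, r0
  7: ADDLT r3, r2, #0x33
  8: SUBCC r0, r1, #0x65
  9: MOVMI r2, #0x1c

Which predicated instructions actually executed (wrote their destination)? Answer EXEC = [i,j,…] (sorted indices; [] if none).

[0] flags=0010 → (cmp)
[1] flags=0010 HI?T → r0=0x84
[2] flags=0010 MI?F → skip
[3] flags=1010 → (cmp)
[4] flags=1010 VS?F → skip
[5] flags=1010 GT?F → skip
[6] flags=0010 → (cmp)
[7] flags=0010 LT?F → skip
[8] flags=0010 CC?F → skip
[9] flags=0010 MI?F → skip

EXEC = [1]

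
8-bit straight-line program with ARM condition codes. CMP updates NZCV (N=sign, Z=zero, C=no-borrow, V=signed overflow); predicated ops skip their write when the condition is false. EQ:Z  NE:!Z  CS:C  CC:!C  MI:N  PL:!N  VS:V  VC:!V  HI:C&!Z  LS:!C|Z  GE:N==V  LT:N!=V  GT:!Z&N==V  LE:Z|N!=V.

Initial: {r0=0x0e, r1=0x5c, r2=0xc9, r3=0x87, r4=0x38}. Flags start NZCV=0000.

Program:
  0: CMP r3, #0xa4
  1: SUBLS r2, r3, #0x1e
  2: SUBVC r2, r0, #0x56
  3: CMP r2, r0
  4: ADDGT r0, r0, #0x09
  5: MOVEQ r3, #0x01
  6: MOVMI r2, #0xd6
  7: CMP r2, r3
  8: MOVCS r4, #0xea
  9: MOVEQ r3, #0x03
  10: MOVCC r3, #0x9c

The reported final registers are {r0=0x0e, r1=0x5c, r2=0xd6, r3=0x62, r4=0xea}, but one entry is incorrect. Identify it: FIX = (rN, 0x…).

FIX = (r3, 0x87)

[0] flags=1000 → (cmp)
[1] flags=1000 LS?T → r2=0x69
[2] flags=1000 VC?T → r2=0xb8
[3] flags=1010 → (cmp)
[4] flags=1010 GT?F → skip
[5] flags=1010 EQ?F → skip
[6] flags=1010 MI?T → r2=0xd6
[7] flags=0010 → (cmp)
[8] flags=0010 CS?T → r4=0xea
[9] flags=0010 EQ?F → skip
[10] flags=0010 CC?F → skip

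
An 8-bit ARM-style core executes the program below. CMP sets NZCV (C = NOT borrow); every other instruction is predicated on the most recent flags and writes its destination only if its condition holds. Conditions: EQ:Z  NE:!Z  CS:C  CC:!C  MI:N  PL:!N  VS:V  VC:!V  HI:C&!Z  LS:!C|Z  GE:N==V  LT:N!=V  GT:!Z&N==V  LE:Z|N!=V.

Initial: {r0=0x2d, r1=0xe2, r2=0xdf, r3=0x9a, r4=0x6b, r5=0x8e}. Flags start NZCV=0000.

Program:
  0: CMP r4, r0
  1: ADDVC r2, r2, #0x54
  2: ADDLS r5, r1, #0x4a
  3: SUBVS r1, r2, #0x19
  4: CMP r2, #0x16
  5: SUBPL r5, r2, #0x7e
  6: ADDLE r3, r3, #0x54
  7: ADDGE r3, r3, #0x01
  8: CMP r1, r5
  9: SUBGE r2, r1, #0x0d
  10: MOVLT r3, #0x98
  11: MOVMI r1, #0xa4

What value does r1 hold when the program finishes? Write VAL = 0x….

VAL = 0xe2

[0] flags=0010 → (cmp)
[1] flags=0010 VC?T → r2=0x33
[2] flags=0010 LS?F → skip
[3] flags=0010 VS?F → skip
[4] flags=0010 → (cmp)
[5] flags=0010 PL?T → r5=0xb5
[6] flags=0010 LE?F → skip
[7] flags=0010 GE?T → r3=0x9b
[8] flags=0010 → (cmp)
[9] flags=0010 GE?T → r2=0xd5
[10] flags=0010 LT?F → skip
[11] flags=0010 MI?F → skip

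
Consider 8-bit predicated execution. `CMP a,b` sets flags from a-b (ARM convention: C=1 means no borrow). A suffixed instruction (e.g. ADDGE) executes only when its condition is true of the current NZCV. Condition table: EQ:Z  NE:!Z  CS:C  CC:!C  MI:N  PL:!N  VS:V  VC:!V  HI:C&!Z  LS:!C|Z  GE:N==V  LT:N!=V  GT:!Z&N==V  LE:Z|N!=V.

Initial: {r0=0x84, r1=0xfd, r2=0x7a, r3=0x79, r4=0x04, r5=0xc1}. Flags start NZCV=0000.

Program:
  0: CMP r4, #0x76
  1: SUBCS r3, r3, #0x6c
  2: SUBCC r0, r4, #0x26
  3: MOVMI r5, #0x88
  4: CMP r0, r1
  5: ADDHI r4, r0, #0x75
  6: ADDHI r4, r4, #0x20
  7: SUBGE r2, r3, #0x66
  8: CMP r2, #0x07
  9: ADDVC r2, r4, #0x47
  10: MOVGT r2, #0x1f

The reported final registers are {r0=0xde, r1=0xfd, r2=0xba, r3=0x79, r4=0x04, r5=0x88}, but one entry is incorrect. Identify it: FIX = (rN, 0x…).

FIX = (r2, 0x1f)

0: ✓ CMP  NZCV=1000
1: · SUBCS
2: ✓ SUBCC  r0←0xde
3: ✓ MOVMI  r5←0x88
4: ✓ CMP  NZCV=1000
5: · ADDHI
6: · ADDHI
7: · SUBGE
8: ✓ CMP  NZCV=0010
9: ✓ ADDVC  r2←0x4b
10: ✓ MOVGT  r2←0x1f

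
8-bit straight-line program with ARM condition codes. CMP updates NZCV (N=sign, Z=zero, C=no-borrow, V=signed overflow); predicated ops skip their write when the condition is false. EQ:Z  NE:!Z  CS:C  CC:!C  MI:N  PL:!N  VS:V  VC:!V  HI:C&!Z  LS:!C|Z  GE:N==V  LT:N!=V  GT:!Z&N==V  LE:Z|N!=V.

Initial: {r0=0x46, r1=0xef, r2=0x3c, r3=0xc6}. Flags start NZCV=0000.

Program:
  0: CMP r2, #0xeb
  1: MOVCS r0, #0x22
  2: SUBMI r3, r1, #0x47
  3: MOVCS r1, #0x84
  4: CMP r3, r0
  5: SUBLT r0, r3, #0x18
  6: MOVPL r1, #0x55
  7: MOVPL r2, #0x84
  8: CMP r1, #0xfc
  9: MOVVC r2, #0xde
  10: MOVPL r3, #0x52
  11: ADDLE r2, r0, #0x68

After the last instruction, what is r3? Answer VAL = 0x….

VAL = 0xc6

[0] flags=0000 → (cmp)
[1] flags=0000 CS?F → skip
[2] flags=0000 MI?F → skip
[3] flags=0000 CS?F → skip
[4] flags=1010 → (cmp)
[5] flags=1010 LT?T → r0=0xae
[6] flags=1010 PL?F → skip
[7] flags=1010 PL?F → skip
[8] flags=1000 → (cmp)
[9] flags=1000 VC?T → r2=0xde
[10] flags=1000 PL?F → skip
[11] flags=1000 LE?T → r2=0x16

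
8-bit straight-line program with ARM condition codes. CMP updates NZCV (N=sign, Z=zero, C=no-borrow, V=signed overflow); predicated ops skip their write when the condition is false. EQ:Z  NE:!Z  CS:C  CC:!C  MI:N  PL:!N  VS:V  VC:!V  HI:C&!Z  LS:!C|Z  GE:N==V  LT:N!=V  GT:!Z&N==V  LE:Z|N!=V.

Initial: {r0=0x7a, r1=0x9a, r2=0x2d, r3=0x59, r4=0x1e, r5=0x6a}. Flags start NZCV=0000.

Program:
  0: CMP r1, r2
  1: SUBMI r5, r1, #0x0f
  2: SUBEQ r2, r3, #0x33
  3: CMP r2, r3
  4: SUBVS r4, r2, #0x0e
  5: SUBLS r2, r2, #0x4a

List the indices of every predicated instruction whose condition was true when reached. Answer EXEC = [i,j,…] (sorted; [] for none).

[0] flags=0011 → (cmp)
[1] flags=0011 MI?F → skip
[2] flags=0011 EQ?F → skip
[3] flags=1000 → (cmp)
[4] flags=1000 VS?F → skip
[5] flags=1000 LS?T → r2=0xe3

EXEC = [5]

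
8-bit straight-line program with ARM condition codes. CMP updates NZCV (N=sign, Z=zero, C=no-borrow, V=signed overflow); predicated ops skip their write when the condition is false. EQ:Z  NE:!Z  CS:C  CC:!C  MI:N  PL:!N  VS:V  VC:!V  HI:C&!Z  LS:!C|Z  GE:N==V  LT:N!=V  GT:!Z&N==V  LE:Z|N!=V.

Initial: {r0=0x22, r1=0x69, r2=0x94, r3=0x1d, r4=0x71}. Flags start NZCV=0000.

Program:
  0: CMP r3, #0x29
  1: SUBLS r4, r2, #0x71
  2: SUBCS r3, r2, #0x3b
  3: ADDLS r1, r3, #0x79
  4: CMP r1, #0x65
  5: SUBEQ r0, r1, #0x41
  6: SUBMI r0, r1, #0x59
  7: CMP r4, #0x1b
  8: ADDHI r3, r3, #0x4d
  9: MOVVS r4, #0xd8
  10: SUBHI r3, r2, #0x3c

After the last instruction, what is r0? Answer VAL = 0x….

VAL = 0x22

[0] flags=1000 → (cmp)
[1] flags=1000 LS?T → r4=0x23
[2] flags=1000 CS?F → skip
[3] flags=1000 LS?T → r1=0x96
[4] flags=0011 → (cmp)
[5] flags=0011 EQ?F → skip
[6] flags=0011 MI?F → skip
[7] flags=0010 → (cmp)
[8] flags=0010 HI?T → r3=0x6a
[9] flags=0010 VS?F → skip
[10] flags=0010 HI?T → r3=0x58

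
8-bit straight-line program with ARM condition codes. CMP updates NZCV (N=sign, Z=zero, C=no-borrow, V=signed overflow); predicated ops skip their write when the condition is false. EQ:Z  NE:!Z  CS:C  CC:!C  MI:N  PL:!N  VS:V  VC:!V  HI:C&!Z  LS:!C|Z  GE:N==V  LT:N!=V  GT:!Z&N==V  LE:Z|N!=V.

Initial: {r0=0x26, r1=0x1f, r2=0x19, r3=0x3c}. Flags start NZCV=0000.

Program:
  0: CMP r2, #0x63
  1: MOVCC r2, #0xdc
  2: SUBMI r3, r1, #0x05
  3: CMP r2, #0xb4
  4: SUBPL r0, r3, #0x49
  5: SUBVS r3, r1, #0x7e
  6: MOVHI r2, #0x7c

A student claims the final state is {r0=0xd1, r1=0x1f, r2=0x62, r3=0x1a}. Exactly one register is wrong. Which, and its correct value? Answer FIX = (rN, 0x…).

[0] flags=1000 → (cmp)
[1] flags=1000 CC?T → r2=0xdc
[2] flags=1000 MI?T → r3=0x1a
[3] flags=0010 → (cmp)
[4] flags=0010 PL?T → r0=0xd1
[5] flags=0010 VS?F → skip
[6] flags=0010 HI?T → r2=0x7c

FIX = (r2, 0x7c)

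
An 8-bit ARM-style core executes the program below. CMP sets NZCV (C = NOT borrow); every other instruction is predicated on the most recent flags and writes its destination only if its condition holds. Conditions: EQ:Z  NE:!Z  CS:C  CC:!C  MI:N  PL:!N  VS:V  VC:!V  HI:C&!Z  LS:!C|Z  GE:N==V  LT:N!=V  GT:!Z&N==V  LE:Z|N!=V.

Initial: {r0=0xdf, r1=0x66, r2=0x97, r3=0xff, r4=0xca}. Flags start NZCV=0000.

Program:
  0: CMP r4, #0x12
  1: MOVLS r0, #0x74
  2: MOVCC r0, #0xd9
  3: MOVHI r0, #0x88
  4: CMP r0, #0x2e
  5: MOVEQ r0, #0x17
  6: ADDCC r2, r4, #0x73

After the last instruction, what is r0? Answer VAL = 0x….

VAL = 0x88

[0] flags=1010 → (cmp)
[1] flags=1010 LS?F → skip
[2] flags=1010 CC?F → skip
[3] flags=1010 HI?T → r0=0x88
[4] flags=0011 → (cmp)
[5] flags=0011 EQ?F → skip
[6] flags=0011 CC?F → skip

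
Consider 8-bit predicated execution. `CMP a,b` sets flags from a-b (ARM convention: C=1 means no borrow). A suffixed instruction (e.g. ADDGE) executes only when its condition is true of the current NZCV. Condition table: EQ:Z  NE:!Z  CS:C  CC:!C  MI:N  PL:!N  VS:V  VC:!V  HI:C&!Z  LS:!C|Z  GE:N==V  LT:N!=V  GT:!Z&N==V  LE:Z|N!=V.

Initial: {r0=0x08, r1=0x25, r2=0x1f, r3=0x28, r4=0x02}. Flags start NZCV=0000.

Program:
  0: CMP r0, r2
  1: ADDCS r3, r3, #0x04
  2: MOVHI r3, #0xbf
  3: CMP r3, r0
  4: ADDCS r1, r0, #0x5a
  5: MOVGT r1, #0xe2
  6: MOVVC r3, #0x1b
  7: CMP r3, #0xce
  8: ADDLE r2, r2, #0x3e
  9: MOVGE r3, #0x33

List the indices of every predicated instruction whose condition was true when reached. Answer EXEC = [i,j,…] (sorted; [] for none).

[0] flags=1000 → (cmp)
[1] flags=1000 CS?F → skip
[2] flags=1000 HI?F → skip
[3] flags=0010 → (cmp)
[4] flags=0010 CS?T → r1=0x62
[5] flags=0010 GT?T → r1=0xe2
[6] flags=0010 VC?T → r3=0x1b
[7] flags=0000 → (cmp)
[8] flags=0000 LE?F → skip
[9] flags=0000 GE?T → r3=0x33

EXEC = [4,5,6,9]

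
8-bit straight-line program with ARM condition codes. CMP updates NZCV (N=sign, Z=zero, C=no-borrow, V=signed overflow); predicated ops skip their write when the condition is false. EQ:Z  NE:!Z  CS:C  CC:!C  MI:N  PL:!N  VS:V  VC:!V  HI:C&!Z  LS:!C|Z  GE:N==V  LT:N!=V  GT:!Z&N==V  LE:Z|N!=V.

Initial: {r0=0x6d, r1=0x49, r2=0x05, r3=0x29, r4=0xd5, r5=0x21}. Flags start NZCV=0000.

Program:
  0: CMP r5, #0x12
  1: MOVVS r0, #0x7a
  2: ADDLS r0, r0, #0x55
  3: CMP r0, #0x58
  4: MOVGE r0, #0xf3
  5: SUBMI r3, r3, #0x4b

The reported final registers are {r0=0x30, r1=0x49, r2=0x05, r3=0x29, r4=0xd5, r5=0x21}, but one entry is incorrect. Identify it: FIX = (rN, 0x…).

0: ✓ CMP  NZCV=0010
1: · MOVVS
2: · ADDLS
3: ✓ CMP  NZCV=0010
4: ✓ MOVGE  r0←0xf3
5: · SUBMI

FIX = (r0, 0xf3)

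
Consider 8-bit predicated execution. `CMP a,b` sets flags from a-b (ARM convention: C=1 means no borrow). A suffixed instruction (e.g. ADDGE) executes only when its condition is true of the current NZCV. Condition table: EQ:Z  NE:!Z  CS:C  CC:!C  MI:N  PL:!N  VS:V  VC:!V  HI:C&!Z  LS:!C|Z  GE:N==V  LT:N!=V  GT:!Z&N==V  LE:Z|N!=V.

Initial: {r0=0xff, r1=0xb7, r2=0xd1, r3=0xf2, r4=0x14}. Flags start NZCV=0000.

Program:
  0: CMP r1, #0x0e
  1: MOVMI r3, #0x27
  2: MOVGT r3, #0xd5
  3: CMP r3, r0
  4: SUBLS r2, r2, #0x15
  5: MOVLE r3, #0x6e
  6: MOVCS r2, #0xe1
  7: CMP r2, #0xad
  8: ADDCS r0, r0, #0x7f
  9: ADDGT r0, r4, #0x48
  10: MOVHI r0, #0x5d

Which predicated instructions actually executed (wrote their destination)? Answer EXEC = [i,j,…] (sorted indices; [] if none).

[0] flags=1010 → (cmp)
[1] flags=1010 MI?T → r3=0x27
[2] flags=1010 GT?F → skip
[3] flags=0000 → (cmp)
[4] flags=0000 LS?T → r2=0xbc
[5] flags=0000 LE?F → skip
[6] flags=0000 CS?F → skip
[7] flags=0010 → (cmp)
[8] flags=0010 CS?T → r0=0x7e
[9] flags=0010 GT?T → r0=0x5c
[10] flags=0010 HI?T → r0=0x5d

EXEC = [1,4,8,9,10]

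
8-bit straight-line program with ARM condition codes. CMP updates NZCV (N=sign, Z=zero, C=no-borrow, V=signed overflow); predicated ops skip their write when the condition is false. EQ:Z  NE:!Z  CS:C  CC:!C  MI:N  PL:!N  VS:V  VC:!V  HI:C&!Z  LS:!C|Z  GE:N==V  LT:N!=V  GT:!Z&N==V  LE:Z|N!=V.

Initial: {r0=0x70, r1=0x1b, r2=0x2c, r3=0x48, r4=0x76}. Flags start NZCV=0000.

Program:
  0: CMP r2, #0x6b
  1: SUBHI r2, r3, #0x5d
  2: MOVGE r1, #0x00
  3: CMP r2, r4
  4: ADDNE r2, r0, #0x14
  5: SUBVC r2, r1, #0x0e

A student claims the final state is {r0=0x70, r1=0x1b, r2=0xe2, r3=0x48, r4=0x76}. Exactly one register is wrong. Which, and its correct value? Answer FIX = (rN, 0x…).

FIX = (r2, 0x0d)

0: ✓ CMP  NZCV=1000
1: · SUBHI
2: · MOVGE
3: ✓ CMP  NZCV=1000
4: ✓ ADDNE  r2←0x84
5: ✓ SUBVC  r2←0x0d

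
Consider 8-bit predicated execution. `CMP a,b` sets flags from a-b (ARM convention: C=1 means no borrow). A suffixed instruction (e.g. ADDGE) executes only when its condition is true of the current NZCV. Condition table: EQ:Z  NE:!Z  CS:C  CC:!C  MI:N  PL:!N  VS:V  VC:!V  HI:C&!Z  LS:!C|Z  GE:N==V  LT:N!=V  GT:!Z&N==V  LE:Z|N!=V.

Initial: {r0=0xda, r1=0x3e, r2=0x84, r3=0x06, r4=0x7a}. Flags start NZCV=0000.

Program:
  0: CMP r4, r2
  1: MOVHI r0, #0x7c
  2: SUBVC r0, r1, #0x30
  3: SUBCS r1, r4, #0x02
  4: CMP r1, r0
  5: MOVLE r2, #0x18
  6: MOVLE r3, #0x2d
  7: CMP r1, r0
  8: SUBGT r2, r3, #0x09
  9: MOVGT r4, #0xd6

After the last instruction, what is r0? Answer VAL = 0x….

[0] flags=1001 → (cmp)
[1] flags=1001 HI?F → skip
[2] flags=1001 VC?F → skip
[3] flags=1001 CS?F → skip
[4] flags=0000 → (cmp)
[5] flags=0000 LE?F → skip
[6] flags=0000 LE?F → skip
[7] flags=0000 → (cmp)
[8] flags=0000 GT?T → r2=0xfd
[9] flags=0000 GT?T → r4=0xd6

VAL = 0xda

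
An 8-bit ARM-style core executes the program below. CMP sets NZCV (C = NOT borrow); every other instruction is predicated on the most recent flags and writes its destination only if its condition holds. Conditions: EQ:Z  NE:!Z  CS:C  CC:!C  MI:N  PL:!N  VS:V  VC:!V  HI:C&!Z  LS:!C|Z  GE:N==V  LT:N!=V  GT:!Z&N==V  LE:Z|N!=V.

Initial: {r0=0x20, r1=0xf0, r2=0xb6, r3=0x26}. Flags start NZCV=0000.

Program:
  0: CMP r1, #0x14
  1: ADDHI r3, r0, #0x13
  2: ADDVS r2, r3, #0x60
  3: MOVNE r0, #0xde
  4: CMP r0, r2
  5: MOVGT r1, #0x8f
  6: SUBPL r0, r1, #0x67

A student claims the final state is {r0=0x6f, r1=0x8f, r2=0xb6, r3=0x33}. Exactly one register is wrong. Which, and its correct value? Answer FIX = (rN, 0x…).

FIX = (r0, 0x28)

[0] flags=1010 → (cmp)
[1] flags=1010 HI?T → r3=0x33
[2] flags=1010 VS?F → skip
[3] flags=1010 NE?T → r0=0xde
[4] flags=0010 → (cmp)
[5] flags=0010 GT?T → r1=0x8f
[6] flags=0010 PL?T → r0=0x28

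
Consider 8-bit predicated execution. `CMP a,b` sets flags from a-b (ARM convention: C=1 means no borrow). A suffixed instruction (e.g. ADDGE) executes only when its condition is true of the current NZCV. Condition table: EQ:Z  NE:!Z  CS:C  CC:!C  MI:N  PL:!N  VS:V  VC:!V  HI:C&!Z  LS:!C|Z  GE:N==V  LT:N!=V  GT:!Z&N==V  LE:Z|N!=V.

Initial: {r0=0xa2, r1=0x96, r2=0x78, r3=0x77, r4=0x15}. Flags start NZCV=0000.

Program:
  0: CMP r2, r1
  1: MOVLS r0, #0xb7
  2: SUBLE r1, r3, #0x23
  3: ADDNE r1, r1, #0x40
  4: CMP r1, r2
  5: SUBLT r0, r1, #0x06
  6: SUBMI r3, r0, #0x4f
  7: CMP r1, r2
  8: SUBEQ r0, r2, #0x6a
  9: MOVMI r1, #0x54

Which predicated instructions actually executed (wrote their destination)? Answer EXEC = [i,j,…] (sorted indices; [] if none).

0: ✓ CMP  NZCV=1001
1: ✓ MOVLS  r0←0xb7
2: · SUBLE
3: ✓ ADDNE  r1←0xd6
4: ✓ CMP  NZCV=0011
5: ✓ SUBLT  r0←0xd0
6: · SUBMI
7: ✓ CMP  NZCV=0011
8: · SUBEQ
9: · MOVMI

EXEC = [1,3,5]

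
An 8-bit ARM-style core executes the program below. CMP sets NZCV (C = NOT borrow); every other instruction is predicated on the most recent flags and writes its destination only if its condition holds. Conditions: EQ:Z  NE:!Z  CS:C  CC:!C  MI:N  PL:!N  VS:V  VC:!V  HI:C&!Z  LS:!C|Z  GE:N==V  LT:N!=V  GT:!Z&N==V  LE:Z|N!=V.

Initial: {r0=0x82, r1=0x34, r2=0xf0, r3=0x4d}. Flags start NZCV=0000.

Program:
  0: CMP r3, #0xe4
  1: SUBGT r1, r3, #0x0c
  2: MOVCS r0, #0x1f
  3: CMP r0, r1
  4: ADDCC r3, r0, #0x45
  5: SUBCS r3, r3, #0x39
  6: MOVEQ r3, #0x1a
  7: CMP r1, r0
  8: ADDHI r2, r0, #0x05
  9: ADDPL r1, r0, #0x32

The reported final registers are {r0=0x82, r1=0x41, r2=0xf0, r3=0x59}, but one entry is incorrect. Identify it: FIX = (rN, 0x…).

0: ✓ CMP  NZCV=0000
1: ✓ SUBGT  r1←0x41
2: · MOVCS
3: ✓ CMP  NZCV=0011
4: · ADDCC
5: ✓ SUBCS  r3←0x14
6: · MOVEQ
7: ✓ CMP  NZCV=1001
8: · ADDHI
9: · ADDPL

FIX = (r3, 0x14)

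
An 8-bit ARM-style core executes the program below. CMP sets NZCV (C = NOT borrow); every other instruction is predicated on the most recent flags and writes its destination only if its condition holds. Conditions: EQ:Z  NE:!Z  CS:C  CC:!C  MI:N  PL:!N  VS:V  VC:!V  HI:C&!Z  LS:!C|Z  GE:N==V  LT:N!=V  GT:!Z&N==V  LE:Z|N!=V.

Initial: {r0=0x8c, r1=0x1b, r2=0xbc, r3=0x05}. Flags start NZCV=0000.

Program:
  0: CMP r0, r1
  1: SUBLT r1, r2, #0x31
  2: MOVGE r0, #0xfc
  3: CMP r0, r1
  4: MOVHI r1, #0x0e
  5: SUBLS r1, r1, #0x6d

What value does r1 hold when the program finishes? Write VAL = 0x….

0: ✓ CMP  NZCV=0011
1: ✓ SUBLT  r1←0x8b
2: · MOVGE
3: ✓ CMP  NZCV=0010
4: ✓ MOVHI  r1←0x0e
5: · SUBLS

VAL = 0x0e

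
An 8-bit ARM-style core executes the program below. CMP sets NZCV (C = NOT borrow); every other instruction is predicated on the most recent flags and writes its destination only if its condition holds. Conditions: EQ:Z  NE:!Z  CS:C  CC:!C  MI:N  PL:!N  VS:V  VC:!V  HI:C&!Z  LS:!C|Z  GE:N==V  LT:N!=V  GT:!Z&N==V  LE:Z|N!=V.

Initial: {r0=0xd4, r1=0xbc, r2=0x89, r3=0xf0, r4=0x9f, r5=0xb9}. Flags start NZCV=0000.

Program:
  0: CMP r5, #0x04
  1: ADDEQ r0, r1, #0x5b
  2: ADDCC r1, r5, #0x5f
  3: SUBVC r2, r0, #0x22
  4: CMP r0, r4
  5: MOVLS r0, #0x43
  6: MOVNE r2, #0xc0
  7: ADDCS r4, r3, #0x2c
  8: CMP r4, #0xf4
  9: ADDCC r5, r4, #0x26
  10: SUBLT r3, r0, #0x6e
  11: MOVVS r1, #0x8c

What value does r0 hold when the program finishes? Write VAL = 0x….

VAL = 0xd4

[0] flags=1010 → (cmp)
[1] flags=1010 EQ?F → skip
[2] flags=1010 CC?F → skip
[3] flags=1010 VC?T → r2=0xb2
[4] flags=0010 → (cmp)
[5] flags=0010 LS?F → skip
[6] flags=0010 NE?T → r2=0xc0
[7] flags=0010 CS?T → r4=0x1c
[8] flags=0000 → (cmp)
[9] flags=0000 CC?T → r5=0x42
[10] flags=0000 LT?F → skip
[11] flags=0000 VS?F → skip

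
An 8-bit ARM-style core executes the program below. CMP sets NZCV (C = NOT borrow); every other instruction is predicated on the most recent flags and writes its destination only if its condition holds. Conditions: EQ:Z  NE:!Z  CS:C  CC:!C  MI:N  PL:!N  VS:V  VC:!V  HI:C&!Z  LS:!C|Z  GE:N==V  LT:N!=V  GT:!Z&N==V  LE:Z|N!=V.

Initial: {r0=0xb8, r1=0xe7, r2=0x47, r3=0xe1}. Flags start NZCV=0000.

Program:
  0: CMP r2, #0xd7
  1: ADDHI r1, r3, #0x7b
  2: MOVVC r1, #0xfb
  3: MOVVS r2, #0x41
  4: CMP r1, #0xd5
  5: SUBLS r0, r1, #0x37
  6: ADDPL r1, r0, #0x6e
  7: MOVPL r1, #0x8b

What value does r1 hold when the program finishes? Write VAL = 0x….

[0] flags=0000 → (cmp)
[1] flags=0000 HI?F → skip
[2] flags=0000 VC?T → r1=0xfb
[3] flags=0000 VS?F → skip
[4] flags=0010 → (cmp)
[5] flags=0010 LS?F → skip
[6] flags=0010 PL?T → r1=0x26
[7] flags=0010 PL?T → r1=0x8b

VAL = 0x8b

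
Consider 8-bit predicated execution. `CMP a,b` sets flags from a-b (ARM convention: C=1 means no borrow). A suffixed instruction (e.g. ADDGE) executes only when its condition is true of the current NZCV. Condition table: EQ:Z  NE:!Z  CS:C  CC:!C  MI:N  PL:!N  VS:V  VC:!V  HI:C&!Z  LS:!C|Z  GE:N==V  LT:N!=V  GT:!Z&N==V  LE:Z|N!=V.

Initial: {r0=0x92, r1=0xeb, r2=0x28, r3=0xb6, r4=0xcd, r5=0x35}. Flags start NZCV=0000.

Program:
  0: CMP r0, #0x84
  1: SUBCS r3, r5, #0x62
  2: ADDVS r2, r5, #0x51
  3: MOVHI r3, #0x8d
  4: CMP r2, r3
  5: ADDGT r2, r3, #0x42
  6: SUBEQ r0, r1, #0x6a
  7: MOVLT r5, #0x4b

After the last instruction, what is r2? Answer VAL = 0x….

[0] flags=0010 → (cmp)
[1] flags=0010 CS?T → r3=0xd3
[2] flags=0010 VS?F → skip
[3] flags=0010 HI?T → r3=0x8d
[4] flags=1001 → (cmp)
[5] flags=1001 GT?T → r2=0xcf
[6] flags=1001 EQ?F → skip
[7] flags=1001 LT?F → skip

VAL = 0xcf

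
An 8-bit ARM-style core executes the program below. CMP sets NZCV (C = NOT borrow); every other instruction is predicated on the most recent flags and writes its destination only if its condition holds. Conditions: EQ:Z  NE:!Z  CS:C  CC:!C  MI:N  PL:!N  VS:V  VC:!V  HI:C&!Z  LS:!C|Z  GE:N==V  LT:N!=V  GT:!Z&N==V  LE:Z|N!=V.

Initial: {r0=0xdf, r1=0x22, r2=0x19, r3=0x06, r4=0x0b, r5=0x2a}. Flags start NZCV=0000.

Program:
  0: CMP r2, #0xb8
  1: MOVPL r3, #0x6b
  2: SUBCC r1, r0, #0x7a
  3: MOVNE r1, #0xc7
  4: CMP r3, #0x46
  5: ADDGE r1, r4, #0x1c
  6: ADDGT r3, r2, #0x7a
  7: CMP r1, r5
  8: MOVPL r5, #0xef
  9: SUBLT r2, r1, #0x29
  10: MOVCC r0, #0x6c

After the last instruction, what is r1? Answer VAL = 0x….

VAL = 0x27

0: ✓ CMP  NZCV=0000
1: ✓ MOVPL  r3←0x6b
2: ✓ SUBCC  r1←0x65
3: ✓ MOVNE  r1←0xc7
4: ✓ CMP  NZCV=0010
5: ✓ ADDGE  r1←0x27
6: ✓ ADDGT  r3←0x93
7: ✓ CMP  NZCV=1000
8: · MOVPL
9: ✓ SUBLT  r2←0xfe
10: ✓ MOVCC  r0←0x6c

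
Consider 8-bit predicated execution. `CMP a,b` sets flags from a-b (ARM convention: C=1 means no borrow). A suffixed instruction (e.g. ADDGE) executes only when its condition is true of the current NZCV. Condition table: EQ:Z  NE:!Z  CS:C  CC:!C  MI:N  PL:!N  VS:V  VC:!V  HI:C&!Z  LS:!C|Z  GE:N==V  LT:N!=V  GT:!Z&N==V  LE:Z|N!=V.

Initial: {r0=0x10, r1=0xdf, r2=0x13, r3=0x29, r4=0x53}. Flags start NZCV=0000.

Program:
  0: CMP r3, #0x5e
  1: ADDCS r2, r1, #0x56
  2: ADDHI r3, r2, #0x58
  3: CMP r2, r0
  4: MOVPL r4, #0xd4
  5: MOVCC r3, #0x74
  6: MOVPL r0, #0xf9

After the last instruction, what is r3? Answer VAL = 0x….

VAL = 0x29

[0] flags=1000 → (cmp)
[1] flags=1000 CS?F → skip
[2] flags=1000 HI?F → skip
[3] flags=0010 → (cmp)
[4] flags=0010 PL?T → r4=0xd4
[5] flags=0010 CC?F → skip
[6] flags=0010 PL?T → r0=0xf9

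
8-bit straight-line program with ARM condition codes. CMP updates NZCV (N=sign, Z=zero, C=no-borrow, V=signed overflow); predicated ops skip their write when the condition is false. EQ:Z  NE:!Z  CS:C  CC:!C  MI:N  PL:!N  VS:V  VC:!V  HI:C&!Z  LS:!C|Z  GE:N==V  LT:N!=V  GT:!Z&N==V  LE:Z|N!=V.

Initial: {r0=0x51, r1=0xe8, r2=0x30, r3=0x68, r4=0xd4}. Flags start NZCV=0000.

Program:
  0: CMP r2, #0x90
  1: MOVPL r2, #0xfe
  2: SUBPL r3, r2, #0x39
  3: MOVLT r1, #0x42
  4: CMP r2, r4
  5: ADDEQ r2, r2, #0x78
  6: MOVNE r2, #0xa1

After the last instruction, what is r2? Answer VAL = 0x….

VAL = 0xa1

0: ✓ CMP  NZCV=1001
1: · MOVPL
2: · SUBPL
3: · MOVLT
4: ✓ CMP  NZCV=0000
5: · ADDEQ
6: ✓ MOVNE  r2←0xa1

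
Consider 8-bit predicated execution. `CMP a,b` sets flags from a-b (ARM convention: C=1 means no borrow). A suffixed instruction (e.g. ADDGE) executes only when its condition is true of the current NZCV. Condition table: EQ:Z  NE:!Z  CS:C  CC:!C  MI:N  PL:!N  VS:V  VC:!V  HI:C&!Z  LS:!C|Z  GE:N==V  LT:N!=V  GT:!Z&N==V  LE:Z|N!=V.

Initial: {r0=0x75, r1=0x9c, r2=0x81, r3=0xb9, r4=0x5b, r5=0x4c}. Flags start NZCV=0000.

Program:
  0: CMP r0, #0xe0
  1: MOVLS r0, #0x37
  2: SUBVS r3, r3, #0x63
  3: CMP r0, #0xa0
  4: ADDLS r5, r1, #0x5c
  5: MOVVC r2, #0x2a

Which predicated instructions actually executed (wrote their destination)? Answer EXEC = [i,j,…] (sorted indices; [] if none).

EXEC = [1,2,4]

[0] flags=1001 → (cmp)
[1] flags=1001 LS?T → r0=0x37
[2] flags=1001 VS?T → r3=0x56
[3] flags=1001 → (cmp)
[4] flags=1001 LS?T → r5=0xf8
[5] flags=1001 VC?F → skip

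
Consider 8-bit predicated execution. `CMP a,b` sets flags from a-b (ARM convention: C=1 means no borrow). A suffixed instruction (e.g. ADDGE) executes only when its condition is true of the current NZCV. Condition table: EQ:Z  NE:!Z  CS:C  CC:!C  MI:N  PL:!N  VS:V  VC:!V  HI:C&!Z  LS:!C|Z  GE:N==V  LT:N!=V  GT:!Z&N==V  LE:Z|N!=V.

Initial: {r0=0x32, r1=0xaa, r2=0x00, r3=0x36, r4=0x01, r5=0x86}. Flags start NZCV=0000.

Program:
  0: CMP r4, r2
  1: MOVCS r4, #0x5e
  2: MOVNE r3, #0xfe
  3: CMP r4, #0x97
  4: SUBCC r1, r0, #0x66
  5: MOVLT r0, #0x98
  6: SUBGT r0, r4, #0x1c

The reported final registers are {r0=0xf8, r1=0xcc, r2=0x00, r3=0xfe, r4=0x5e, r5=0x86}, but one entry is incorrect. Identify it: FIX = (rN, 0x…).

[0] flags=0010 → (cmp)
[1] flags=0010 CS?T → r4=0x5e
[2] flags=0010 NE?T → r3=0xfe
[3] flags=1001 → (cmp)
[4] flags=1001 CC?T → r1=0xcc
[5] flags=1001 LT?F → skip
[6] flags=1001 GT?T → r0=0x42

FIX = (r0, 0x42)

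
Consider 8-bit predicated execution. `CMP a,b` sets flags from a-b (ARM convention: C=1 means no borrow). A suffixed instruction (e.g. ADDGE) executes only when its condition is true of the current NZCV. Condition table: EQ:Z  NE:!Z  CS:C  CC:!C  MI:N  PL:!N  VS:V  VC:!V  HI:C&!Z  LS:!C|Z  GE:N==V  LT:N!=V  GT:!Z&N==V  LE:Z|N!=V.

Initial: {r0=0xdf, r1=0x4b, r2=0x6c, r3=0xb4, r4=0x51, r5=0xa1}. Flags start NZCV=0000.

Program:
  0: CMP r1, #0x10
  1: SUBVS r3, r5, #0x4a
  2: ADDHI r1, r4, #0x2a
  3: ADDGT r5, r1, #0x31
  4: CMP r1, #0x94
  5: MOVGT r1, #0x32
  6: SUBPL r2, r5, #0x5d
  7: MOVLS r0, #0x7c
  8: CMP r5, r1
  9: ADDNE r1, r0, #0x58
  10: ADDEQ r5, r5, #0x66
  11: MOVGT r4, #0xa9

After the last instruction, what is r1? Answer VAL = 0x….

0: ✓ CMP  NZCV=0010
1: · SUBVS
2: ✓ ADDHI  r1←0x7b
3: ✓ ADDGT  r5←0xac
4: ✓ CMP  NZCV=1001
5: ✓ MOVGT  r1←0x32
6: · SUBPL
7: ✓ MOVLS  r0←0x7c
8: ✓ CMP  NZCV=0011
9: ✓ ADDNE  r1←0xd4
10: · ADDEQ
11: · MOVGT

VAL = 0xd4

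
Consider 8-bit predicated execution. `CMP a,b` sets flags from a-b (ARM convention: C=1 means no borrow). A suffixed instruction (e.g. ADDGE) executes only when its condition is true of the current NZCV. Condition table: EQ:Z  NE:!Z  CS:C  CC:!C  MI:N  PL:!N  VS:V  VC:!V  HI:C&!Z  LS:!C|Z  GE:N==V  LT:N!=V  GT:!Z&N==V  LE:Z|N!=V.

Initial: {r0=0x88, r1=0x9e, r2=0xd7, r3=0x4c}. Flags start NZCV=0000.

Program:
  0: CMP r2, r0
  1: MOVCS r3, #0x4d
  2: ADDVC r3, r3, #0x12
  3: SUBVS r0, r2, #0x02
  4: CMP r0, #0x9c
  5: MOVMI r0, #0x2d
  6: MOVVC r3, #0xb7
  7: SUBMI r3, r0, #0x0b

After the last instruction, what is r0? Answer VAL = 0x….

0: ✓ CMP  NZCV=0010
1: ✓ MOVCS  r3←0x4d
2: ✓ ADDVC  r3←0x5f
3: · SUBVS
4: ✓ CMP  NZCV=1000
5: ✓ MOVMI  r0←0x2d
6: ✓ MOVVC  r3←0xb7
7: ✓ SUBMI  r3←0x22

VAL = 0x2d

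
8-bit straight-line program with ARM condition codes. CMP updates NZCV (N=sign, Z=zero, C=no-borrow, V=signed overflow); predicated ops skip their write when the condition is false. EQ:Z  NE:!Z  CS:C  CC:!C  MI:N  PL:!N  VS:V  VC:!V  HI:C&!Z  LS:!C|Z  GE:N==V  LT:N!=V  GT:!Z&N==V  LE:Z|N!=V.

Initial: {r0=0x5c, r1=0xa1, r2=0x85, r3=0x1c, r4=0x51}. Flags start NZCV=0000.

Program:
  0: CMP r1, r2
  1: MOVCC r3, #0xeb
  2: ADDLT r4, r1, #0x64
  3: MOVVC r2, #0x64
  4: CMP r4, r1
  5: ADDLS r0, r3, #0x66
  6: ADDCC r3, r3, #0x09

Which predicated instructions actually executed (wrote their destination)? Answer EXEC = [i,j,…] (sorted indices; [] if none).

EXEC = [3,5,6]

[0] flags=0010 → (cmp)
[1] flags=0010 CC?F → skip
[2] flags=0010 LT?F → skip
[3] flags=0010 VC?T → r2=0x64
[4] flags=1001 → (cmp)
[5] flags=1001 LS?T → r0=0x82
[6] flags=1001 CC?T → r3=0x25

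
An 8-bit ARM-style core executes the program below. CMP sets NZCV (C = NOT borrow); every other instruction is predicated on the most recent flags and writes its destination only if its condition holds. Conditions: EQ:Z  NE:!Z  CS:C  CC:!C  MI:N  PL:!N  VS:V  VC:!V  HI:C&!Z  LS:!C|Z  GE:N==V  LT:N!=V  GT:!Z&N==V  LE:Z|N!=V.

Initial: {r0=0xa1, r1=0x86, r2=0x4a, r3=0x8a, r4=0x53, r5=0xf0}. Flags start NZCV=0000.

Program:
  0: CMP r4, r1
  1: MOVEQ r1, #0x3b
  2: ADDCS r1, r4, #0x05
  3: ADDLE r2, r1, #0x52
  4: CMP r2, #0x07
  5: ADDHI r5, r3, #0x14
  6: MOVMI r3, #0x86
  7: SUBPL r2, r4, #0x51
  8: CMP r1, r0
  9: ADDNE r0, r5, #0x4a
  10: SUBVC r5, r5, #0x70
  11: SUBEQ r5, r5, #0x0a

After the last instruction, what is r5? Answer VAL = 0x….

VAL = 0x2e

[0] flags=1001 → (cmp)
[1] flags=1001 EQ?F → skip
[2] flags=1001 CS?F → skip
[3] flags=1001 LE?F → skip
[4] flags=0010 → (cmp)
[5] flags=0010 HI?T → r5=0x9e
[6] flags=0010 MI?F → skip
[7] flags=0010 PL?T → r2=0x02
[8] flags=1000 → (cmp)
[9] flags=1000 NE?T → r0=0xe8
[10] flags=1000 VC?T → r5=0x2e
[11] flags=1000 EQ?F → skip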